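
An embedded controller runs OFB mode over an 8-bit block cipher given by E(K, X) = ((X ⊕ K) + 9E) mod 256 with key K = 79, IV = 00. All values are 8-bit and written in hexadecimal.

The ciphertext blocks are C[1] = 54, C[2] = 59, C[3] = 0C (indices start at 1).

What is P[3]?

P[3] = 1F

OFB decryption: S_i = E(K, S_{i−1}) with S_{0} = IV; P_i = C_i ⊕ S_i.
P[1]: S = E(K, 00) = 17; 54 ⊕ 17 = 43.
P[2]: S = E(K, 17) = 0C; 59 ⊕ 0C = 55.
P[3]: S = E(K, 0C) = 13; 0C ⊕ 13 = 1F.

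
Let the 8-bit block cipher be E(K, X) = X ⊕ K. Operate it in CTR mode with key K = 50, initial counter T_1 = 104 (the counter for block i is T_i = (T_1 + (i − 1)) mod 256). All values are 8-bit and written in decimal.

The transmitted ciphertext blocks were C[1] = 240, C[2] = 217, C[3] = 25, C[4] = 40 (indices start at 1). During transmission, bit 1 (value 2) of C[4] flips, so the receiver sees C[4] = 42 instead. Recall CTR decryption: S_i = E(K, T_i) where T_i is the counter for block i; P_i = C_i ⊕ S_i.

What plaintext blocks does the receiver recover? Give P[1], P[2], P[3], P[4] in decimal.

Only C[4] changed, to 42. In CTR, a change in C_i flips the same bit in P_i only; the keystream is unaffected. Decrypting the received ciphertext:
P[1]: T = 104, S = E(K, T) = 90; 240 ⊕ 90 = 170.
P[2]: T = 105, S = E(K, T) = 91; 217 ⊕ 91 = 130.
P[3]: T = 106, S = E(K, T) = 88; 25 ⊕ 88 = 65.
P[4]: T = 107, S = E(K, T) = 89; 42 ⊕ 89 = 115.
Blocks that differ from the original plaintext: P[4].

P[1] = 170, P[2] = 130, P[3] = 65, P[4] = 115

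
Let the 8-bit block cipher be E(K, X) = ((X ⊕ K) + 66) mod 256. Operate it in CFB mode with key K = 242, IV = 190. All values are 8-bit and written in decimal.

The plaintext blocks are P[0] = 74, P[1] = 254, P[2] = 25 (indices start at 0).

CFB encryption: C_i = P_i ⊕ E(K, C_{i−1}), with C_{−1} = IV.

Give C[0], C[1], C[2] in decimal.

C[0] = 196, C[1] = 134, C[2] = 175

C[0]: E(K, 190) = 142; 74 ⊕ 142 = 196.
C[1]: E(K, 196) = 120; 254 ⊕ 120 = 134.
C[2]: E(K, 134) = 182; 25 ⊕ 182 = 175.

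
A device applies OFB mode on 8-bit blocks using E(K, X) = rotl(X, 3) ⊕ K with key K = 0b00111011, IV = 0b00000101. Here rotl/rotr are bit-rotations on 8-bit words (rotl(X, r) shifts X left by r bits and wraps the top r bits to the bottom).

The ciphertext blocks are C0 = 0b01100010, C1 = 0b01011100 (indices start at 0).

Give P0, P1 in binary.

P0 = 0b01110001, P1 = 0b11111111

OFB decryption: S_i = E(K, S_{i−1}) with S_{−1} = IV; P_i = C_i ⊕ S_i.
P0: S = E(K, 0b00000101) = 0b00010011; 0b01100010 ⊕ 0b00010011 = 0b01110001.
P1: S = E(K, 0b00010011) = 0b10100011; 0b01011100 ⊕ 0b10100011 = 0b11111111.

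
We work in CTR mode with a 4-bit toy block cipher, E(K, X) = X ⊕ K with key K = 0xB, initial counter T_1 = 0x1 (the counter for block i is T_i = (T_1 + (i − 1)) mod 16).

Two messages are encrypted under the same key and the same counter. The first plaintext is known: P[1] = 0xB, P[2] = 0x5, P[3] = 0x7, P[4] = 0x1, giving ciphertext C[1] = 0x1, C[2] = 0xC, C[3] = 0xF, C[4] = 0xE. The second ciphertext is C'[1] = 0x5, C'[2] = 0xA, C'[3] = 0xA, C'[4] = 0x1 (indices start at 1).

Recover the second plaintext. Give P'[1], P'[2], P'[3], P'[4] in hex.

In CTR with a reused counter, both messages share the same keystream S_i, so C_i ⊕ C'_i = P_i ⊕ P'_i and thus P'_i = P_i ⊕ C_i ⊕ C'_i.
P'[1]: 0xB ⊕ 0x1 ⊕ 0x5 = 0xF.
P'[2]: 0x5 ⊕ 0xC ⊕ 0xA = 0x3.
P'[3]: 0x7 ⊕ 0xF ⊕ 0xA = 0x2.
P'[4]: 0x1 ⊕ 0xE ⊕ 0x1 = 0xE.

P'[1] = 0xF, P'[2] = 0x3, P'[3] = 0x2, P'[4] = 0xE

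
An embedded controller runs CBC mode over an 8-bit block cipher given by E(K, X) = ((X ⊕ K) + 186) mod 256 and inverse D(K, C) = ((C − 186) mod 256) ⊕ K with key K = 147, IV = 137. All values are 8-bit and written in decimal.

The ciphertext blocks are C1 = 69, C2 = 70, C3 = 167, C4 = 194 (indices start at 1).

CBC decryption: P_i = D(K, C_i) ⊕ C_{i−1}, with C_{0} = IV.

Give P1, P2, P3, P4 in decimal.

P1: D(K, 69) = 24; 24 ⊕ 137 = 145.
P2: D(K, 70) = 31; 31 ⊕ 69 = 90.
P3: D(K, 167) = 126; 126 ⊕ 70 = 56.
P4: D(K, 194) = 155; 155 ⊕ 167 = 60.

P1 = 145, P2 = 90, P3 = 56, P4 = 60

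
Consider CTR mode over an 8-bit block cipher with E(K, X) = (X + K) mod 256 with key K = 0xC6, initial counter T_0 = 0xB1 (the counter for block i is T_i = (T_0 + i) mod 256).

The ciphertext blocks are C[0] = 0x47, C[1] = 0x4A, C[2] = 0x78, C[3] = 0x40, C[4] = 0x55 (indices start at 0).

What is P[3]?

CTR decryption: S_i = E(K, T_i) where T_i is the counter for block i; P_i = C_i ⊕ S_i.
P[3]: T = 0xB4, S = E(K, T) = 0x7A; 0x40 ⊕ 0x7A = 0x3A.

P[3] = 0x3A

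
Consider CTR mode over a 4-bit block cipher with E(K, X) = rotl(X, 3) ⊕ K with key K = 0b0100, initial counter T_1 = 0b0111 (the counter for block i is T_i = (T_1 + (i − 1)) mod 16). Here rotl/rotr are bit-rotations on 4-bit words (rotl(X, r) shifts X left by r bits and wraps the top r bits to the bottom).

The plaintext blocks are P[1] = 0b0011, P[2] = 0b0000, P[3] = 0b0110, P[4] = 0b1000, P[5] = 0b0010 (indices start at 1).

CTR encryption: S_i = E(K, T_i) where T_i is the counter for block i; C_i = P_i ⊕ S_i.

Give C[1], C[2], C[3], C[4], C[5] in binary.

C[1]: T = 0b0111, S = E(K, T) = 0b1111; 0b0011 ⊕ 0b1111 = 0b1100.
C[2]: T = 0b1000, S = E(K, T) = 0b0000; 0b0000 ⊕ 0b0000 = 0b0000.
C[3]: T = 0b1001, S = E(K, T) = 0b1000; 0b0110 ⊕ 0b1000 = 0b1110.
C[4]: T = 0b1010, S = E(K, T) = 0b0001; 0b1000 ⊕ 0b0001 = 0b1001.
C[5]: T = 0b1011, S = E(K, T) = 0b1001; 0b0010 ⊕ 0b1001 = 0b1011.

C[1] = 0b1100, C[2] = 0b0000, C[3] = 0b1110, C[4] = 0b1001, C[5] = 0b1011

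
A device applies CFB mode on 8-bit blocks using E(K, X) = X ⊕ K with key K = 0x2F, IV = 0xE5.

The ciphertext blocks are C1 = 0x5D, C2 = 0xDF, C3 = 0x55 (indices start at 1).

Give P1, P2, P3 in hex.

CFB decryption: P_i = C_i ⊕ E(K, C_{i−1}), with C_{0} = IV.
P1: E(K, 0xE5) = 0xCA; 0x5D ⊕ 0xCA = 0x97.
P2: E(K, 0x5D) = 0x72; 0xDF ⊕ 0x72 = 0xAD.
P3: E(K, 0xDF) = 0xF0; 0x55 ⊕ 0xF0 = 0xA5.

P1 = 0x97, P2 = 0xAD, P3 = 0xA5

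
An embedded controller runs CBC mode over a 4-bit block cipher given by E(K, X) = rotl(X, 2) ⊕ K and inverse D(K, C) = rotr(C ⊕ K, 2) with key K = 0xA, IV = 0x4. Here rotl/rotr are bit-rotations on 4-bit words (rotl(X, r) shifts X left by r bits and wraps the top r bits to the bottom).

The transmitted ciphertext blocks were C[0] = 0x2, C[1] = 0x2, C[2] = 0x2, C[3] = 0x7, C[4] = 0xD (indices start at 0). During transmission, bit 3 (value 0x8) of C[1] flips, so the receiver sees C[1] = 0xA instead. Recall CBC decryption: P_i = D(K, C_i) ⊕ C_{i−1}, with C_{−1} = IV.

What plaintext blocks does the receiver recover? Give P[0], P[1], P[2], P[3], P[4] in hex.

P[0] = 0x6, P[1] = 0x2, P[2] = 0x8, P[3] = 0x5, P[4] = 0xA

Only C[1] changed, to 0xA. In CBC, a change in C_i garbles P_i and flips the same bit in P_{i+1}. Decrypting the received ciphertext:
P[0]: D(K, 0x2) = 0x2; 0x2 ⊕ 0x4 = 0x6.
P[1]: D(K, 0xA) = 0x0; 0x0 ⊕ 0x2 = 0x2.
P[2]: D(K, 0x2) = 0x2; 0x2 ⊕ 0xA = 0x8.
P[3]: D(K, 0x7) = 0x7; 0x7 ⊕ 0x2 = 0x5.
P[4]: D(K, 0xD) = 0xD; 0xD ⊕ 0x7 = 0xA.
Blocks that differ from the original plaintext: P[1], P[2].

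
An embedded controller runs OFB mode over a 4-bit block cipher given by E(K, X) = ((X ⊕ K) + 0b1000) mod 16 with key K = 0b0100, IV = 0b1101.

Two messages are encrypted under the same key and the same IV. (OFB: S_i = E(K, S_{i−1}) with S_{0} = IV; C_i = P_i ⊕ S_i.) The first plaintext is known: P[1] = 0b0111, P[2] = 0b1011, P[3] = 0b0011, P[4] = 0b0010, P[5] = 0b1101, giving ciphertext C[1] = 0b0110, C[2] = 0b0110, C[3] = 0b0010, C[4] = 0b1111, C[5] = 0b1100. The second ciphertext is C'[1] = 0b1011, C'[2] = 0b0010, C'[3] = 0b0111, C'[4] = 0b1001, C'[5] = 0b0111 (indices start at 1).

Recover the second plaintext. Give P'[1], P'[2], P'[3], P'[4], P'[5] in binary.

In OFB with a reused IV, both messages share the same keystream S_i, so C_i ⊕ C'_i = P_i ⊕ P'_i and thus P'_i = P_i ⊕ C_i ⊕ C'_i.
P'[1]: 0b0111 ⊕ 0b0110 ⊕ 0b1011 = 0b1010.
P'[2]: 0b1011 ⊕ 0b0110 ⊕ 0b0010 = 0b1111.
P'[3]: 0b0011 ⊕ 0b0010 ⊕ 0b0111 = 0b0110.
P'[4]: 0b0010 ⊕ 0b1111 ⊕ 0b1001 = 0b0100.
P'[5]: 0b1101 ⊕ 0b1100 ⊕ 0b0111 = 0b0110.

P'[1] = 0b1010, P'[2] = 0b1111, P'[3] = 0b0110, P'[4] = 0b0100, P'[5] = 0b0110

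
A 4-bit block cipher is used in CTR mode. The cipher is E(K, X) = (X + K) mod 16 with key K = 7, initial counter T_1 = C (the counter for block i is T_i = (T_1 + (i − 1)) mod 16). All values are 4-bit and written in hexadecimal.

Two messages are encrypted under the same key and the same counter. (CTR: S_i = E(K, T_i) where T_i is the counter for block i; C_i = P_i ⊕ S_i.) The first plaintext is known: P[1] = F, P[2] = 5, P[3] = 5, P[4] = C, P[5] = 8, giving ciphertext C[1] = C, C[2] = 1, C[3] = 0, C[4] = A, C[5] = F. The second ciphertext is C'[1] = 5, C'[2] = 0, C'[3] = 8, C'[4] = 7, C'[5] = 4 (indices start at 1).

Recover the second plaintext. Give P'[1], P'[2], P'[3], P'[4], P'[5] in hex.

P'[1] = 6, P'[2] = 4, P'[3] = D, P'[4] = 1, P'[5] = 3

In CTR with a reused counter, both messages share the same keystream S_i, so C_i ⊕ C'_i = P_i ⊕ P'_i and thus P'_i = P_i ⊕ C_i ⊕ C'_i.
P'[1]: F ⊕ C ⊕ 5 = 6.
P'[2]: 5 ⊕ 1 ⊕ 0 = 4.
P'[3]: 5 ⊕ 0 ⊕ 8 = D.
P'[4]: C ⊕ A ⊕ 7 = 1.
P'[5]: 8 ⊕ F ⊕ 4 = 3.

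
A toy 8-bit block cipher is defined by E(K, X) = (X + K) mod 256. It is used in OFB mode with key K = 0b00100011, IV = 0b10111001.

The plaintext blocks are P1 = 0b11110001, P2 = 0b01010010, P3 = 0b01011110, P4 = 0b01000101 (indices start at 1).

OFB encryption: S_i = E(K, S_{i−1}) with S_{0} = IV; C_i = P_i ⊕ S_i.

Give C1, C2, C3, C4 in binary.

C1 = 0b00101101, C2 = 0b10101101, C3 = 0b01111100, C4 = 0b00000000

C1: S = E(K, 0b10111001) = 0b11011100; 0b11110001 ⊕ 0b11011100 = 0b00101101.
C2: S = E(K, 0b11011100) = 0b11111111; 0b01010010 ⊕ 0b11111111 = 0b10101101.
C3: S = E(K, 0b11111111) = 0b00100010; 0b01011110 ⊕ 0b00100010 = 0b01111100.
C4: S = E(K, 0b00100010) = 0b01000101; 0b01000101 ⊕ 0b01000101 = 0b00000000.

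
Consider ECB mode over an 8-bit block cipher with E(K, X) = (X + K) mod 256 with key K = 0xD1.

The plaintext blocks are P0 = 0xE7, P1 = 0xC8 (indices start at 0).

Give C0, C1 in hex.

ECB encryption: C_i = E(K, P_i).
C0: E(K, 0xE7) = 0xB8.
C1: E(K, 0xC8) = 0x99.

C0 = 0xB8, C1 = 0x99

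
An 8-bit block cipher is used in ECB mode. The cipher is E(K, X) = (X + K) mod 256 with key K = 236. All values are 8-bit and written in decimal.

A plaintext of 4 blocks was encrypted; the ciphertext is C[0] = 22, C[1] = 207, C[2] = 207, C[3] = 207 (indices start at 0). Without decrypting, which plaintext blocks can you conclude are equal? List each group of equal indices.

ECB encrypts each block independently with the same key, so equal ciphertext blocks imply equal plaintext blocks.
C[1] = C[2] = C[3] = 207, so P[1] = P[2] = P[3].

P[1] = P[2] = P[3]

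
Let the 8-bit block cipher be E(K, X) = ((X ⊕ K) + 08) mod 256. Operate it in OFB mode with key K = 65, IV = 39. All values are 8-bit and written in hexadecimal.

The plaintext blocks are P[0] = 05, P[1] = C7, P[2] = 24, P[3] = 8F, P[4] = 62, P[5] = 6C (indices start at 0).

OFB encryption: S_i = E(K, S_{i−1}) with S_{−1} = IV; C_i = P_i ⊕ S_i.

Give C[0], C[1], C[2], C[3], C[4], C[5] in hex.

C[0]: S = E(K, 39) = 64; 05 ⊕ 64 = 61.
C[1]: S = E(K, 64) = 09; C7 ⊕ 09 = CE.
C[2]: S = E(K, 09) = 74; 24 ⊕ 74 = 50.
C[3]: S = E(K, 74) = 19; 8F ⊕ 19 = 96.
C[4]: S = E(K, 19) = 84; 62 ⊕ 84 = E6.
C[5]: S = E(K, 84) = E9; 6C ⊕ E9 = 85.

C[0] = 61, C[1] = CE, C[2] = 50, C[3] = 96, C[4] = E6, C[5] = 85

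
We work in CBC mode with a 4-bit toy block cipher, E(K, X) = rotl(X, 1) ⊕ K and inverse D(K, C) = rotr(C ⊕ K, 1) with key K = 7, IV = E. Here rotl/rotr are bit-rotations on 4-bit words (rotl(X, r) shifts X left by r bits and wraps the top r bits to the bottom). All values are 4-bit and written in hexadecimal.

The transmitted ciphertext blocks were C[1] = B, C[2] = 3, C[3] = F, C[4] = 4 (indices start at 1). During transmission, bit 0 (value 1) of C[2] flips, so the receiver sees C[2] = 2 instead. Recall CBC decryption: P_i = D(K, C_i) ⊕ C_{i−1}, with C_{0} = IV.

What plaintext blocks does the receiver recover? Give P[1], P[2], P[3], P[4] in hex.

Only C[2] changed, to 2. In CBC, a change in C_i garbles P_i and flips the same bit in P_{i+1}. Decrypting the received ciphertext:
P[1]: D(K, B) = 6; 6 ⊕ E = 8.
P[2]: D(K, 2) = A; A ⊕ B = 1.
P[3]: D(K, F) = 4; 4 ⊕ 2 = 6.
P[4]: D(K, 4) = 9; 9 ⊕ F = 6.
Blocks that differ from the original plaintext: P[2], P[3].

P[1] = 8, P[2] = 1, P[3] = 6, P[4] = 6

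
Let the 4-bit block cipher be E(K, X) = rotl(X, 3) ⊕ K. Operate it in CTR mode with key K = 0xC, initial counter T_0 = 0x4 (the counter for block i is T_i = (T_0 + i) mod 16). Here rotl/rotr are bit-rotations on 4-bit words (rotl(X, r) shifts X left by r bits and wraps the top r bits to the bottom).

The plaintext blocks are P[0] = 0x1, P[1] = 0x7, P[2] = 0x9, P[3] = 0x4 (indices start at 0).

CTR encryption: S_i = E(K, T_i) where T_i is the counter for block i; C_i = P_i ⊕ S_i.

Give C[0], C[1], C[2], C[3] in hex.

C[0]: T = 0x4, S = E(K, T) = 0xE; 0x1 ⊕ 0xE = 0xF.
C[1]: T = 0x5, S = E(K, T) = 0x6; 0x7 ⊕ 0x6 = 0x1.
C[2]: T = 0x6, S = E(K, T) = 0xF; 0x9 ⊕ 0xF = 0x6.
C[3]: T = 0x7, S = E(K, T) = 0x7; 0x4 ⊕ 0x7 = 0x3.

C[0] = 0xF, C[1] = 0x1, C[2] = 0x6, C[3] = 0x3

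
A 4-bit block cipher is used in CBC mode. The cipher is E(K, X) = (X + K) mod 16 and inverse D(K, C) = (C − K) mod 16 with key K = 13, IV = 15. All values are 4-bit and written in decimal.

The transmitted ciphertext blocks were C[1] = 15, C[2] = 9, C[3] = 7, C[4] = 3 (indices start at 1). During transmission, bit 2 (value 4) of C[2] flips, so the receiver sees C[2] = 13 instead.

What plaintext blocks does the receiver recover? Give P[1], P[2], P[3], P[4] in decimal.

P[1] = 13, P[2] = 15, P[3] = 7, P[4] = 1

CBC decryption: P_i = D(K, C_i) ⊕ C_{i−1}, with C_{0} = IV.
Only C[2] changed, to 13. In CBC, a change in C_i garbles P_i and flips the same bit in P_{i+1}. Decrypting the received ciphertext:
P[1]: D(K, 15) = 2; 2 ⊕ 15 = 13.
P[2]: D(K, 13) = 0; 0 ⊕ 15 = 15.
P[3]: D(K, 7) = 10; 10 ⊕ 13 = 7.
P[4]: D(K, 3) = 6; 6 ⊕ 7 = 1.
Blocks that differ from the original plaintext: P[2], P[3].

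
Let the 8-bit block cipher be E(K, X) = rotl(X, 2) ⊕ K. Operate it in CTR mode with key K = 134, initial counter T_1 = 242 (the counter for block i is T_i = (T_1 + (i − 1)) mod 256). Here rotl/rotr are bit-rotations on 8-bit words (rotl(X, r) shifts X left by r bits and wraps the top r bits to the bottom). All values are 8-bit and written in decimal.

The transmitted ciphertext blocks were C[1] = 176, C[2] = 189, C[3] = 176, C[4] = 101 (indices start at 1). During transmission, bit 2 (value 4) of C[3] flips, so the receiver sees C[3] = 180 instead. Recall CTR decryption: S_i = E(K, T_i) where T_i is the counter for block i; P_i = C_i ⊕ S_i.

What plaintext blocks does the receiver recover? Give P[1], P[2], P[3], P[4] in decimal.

P[1] = 253, P[2] = 244, P[3] = 225, P[4] = 52

Only C[3] changed, to 180. In CTR, a change in C_i flips the same bit in P_i only; the keystream is unaffected. Decrypting the received ciphertext:
P[1]: T = 242, S = E(K, T) = 77; 176 ⊕ 77 = 253.
P[2]: T = 243, S = E(K, T) = 73; 189 ⊕ 73 = 244.
P[3]: T = 244, S = E(K, T) = 85; 180 ⊕ 85 = 225.
P[4]: T = 245, S = E(K, T) = 81; 101 ⊕ 81 = 52.
Blocks that differ from the original plaintext: P[3].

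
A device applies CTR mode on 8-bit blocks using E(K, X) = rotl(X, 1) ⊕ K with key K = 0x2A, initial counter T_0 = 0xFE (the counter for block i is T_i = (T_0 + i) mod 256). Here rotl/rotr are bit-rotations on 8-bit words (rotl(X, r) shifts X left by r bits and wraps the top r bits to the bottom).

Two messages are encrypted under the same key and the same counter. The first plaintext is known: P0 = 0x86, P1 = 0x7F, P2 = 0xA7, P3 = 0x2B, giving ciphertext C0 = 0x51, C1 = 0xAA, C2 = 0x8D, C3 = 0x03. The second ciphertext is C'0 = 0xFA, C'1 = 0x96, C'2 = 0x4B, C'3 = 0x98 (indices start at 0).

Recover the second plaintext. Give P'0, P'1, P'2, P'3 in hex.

P'0 = 0x2D, P'1 = 0x43, P'2 = 0x61, P'3 = 0xB0

In CTR with a reused counter, both messages share the same keystream S_i, so C_i ⊕ C'_i = P_i ⊕ P'_i and thus P'_i = P_i ⊕ C_i ⊕ C'_i.
P'0: 0x86 ⊕ 0x51 ⊕ 0xFA = 0x2D.
P'1: 0x7F ⊕ 0xAA ⊕ 0x96 = 0x43.
P'2: 0xA7 ⊕ 0x8D ⊕ 0x4B = 0x61.
P'3: 0x2B ⊕ 0x03 ⊕ 0x98 = 0xB0.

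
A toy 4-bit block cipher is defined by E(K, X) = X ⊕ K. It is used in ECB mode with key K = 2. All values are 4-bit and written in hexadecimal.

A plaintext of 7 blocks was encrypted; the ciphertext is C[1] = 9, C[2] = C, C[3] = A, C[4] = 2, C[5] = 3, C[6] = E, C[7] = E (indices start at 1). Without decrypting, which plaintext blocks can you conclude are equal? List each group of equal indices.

P[6] = P[7]

ECB encrypts each block independently with the same key, so equal ciphertext blocks imply equal plaintext blocks.
C[6] = C[7] = E, so P[6] = P[7].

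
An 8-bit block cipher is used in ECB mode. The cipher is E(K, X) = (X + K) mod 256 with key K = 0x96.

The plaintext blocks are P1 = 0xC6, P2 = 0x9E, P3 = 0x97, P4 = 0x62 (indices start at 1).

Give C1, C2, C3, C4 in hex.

ECB encryption: C_i = E(K, P_i).
C1: E(K, 0xC6) = 0x5C.
C2: E(K, 0x9E) = 0x34.
C3: E(K, 0x97) = 0x2D.
C4: E(K, 0x62) = 0xF8.

C1 = 0x5C, C2 = 0x34, C3 = 0x2D, C4 = 0xF8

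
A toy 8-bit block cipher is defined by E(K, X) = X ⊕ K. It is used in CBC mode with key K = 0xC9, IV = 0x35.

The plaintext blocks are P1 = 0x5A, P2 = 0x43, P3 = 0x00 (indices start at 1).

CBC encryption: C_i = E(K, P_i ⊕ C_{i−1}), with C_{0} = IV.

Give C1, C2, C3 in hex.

C1 = 0xA6, C2 = 0x2C, C3 = 0xE5

C1: P1 ⊕ 0x35 = 0x6F; E(K, 0x6F) = 0xA6.
C2: P2 ⊕ 0xA6 = 0xE5; E(K, 0xE5) = 0x2C.
C3: P3 ⊕ 0x2C = 0x2C; E(K, 0x2C) = 0xE5.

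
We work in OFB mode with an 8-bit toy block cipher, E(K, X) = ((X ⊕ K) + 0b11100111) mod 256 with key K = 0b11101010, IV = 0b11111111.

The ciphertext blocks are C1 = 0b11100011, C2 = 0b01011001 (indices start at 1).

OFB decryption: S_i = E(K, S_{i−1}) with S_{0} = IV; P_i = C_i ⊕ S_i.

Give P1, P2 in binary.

P1: S = E(K, 0b11111111) = 0b11111100; 0b11100011 ⊕ 0b11111100 = 0b00011111.
P2: S = E(K, 0b11111100) = 0b11111101; 0b01011001 ⊕ 0b11111101 = 0b10100100.

P1 = 0b00011111, P2 = 0b10100100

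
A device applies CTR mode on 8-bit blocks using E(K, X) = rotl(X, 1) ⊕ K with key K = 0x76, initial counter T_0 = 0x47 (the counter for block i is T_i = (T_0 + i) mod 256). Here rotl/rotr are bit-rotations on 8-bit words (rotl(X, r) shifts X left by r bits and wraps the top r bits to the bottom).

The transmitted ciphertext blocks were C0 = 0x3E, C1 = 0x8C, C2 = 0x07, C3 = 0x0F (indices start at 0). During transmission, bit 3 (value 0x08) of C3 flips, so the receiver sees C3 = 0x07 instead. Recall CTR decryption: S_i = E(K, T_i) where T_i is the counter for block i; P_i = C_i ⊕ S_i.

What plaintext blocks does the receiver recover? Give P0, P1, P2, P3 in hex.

Only C3 changed, to 0x07. In CTR, a change in C_i flips the same bit in P_i only; the keystream is unaffected. Decrypting the received ciphertext:
P0: T = 0x47, S = E(K, T) = 0xF8; 0x3E ⊕ 0xF8 = 0xC6.
P1: T = 0x48, S = E(K, T) = 0xE6; 0x8C ⊕ 0xE6 = 0x6A.
P2: T = 0x49, S = E(K, T) = 0xE4; 0x07 ⊕ 0xE4 = 0xE3.
P3: T = 0x4A, S = E(K, T) = 0xE2; 0x07 ⊕ 0xE2 = 0xE5.
Blocks that differ from the original plaintext: P3.

P0 = 0xC6, P1 = 0x6A, P2 = 0xE3, P3 = 0xE5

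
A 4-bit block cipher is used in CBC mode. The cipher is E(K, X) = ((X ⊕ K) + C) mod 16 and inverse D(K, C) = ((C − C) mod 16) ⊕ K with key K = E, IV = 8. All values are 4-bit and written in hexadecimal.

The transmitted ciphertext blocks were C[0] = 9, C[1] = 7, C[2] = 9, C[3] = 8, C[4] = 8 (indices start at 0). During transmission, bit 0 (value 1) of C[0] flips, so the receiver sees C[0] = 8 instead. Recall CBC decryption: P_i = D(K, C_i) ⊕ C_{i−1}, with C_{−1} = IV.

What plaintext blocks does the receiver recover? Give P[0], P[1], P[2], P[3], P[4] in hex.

P[0] = A, P[1] = D, P[2] = 4, P[3] = B, P[4] = A

Only C[0] changed, to 8. In CBC, a change in C_i garbles P_i and flips the same bit in P_{i+1}. Decrypting the received ciphertext:
P[0]: D(K, 8) = 2; 2 ⊕ 8 = A.
P[1]: D(K, 7) = 5; 5 ⊕ 8 = D.
P[2]: D(K, 9) = 3; 3 ⊕ 7 = 4.
P[3]: D(K, 8) = 2; 2 ⊕ 9 = B.
P[4]: D(K, 8) = 2; 2 ⊕ 8 = A.
Blocks that differ from the original plaintext: P[0], P[1].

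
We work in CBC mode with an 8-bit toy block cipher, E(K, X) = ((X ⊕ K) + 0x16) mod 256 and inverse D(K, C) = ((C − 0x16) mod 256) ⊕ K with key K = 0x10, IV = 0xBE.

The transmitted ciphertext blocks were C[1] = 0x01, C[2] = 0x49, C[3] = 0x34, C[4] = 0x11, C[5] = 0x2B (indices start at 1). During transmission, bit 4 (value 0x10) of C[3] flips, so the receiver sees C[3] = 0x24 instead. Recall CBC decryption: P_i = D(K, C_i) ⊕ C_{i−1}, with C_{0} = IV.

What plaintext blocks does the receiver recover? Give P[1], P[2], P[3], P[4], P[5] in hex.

Only C[3] changed, to 0x24. In CBC, a change in C_i garbles P_i and flips the same bit in P_{i+1}. Decrypting the received ciphertext:
P[1]: D(K, 0x01) = 0xFB; 0xFB ⊕ 0xBE = 0x45.
P[2]: D(K, 0x49) = 0x23; 0x23 ⊕ 0x01 = 0x22.
P[3]: D(K, 0x24) = 0x1E; 0x1E ⊕ 0x49 = 0x57.
P[4]: D(K, 0x11) = 0xEB; 0xEB ⊕ 0x24 = 0xCF.
P[5]: D(K, 0x2B) = 0x05; 0x05 ⊕ 0x11 = 0x14.
Blocks that differ from the original plaintext: P[3], P[4].

P[1] = 0x45, P[2] = 0x22, P[3] = 0x57, P[4] = 0xCF, P[5] = 0x14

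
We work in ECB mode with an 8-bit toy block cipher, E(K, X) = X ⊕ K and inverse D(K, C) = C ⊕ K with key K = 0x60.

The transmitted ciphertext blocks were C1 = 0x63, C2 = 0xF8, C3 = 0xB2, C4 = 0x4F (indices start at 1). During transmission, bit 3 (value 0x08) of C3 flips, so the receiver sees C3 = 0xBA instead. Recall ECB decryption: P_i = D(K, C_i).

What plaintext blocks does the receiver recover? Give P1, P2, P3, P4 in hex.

Only C3 changed, to 0xBA. In ECB, a change in C_i affects only P_i. Decrypting the received ciphertext:
P1: D(K, 0x63) = 0x03.
P2: D(K, 0xF8) = 0x98.
P3: D(K, 0xBA) = 0xDA.
P4: D(K, 0x4F) = 0x2F.
Blocks that differ from the original plaintext: P3.

P1 = 0x03, P2 = 0x98, P3 = 0xDA, P4 = 0x2F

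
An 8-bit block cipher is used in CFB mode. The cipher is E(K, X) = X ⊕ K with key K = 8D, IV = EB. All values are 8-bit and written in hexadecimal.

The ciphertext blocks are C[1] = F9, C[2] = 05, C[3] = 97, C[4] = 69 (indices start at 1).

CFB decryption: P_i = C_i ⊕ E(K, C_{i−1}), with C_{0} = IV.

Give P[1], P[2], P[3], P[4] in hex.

P[1]: E(K, EB) = 66; F9 ⊕ 66 = 9F.
P[2]: E(K, F9) = 74; 05 ⊕ 74 = 71.
P[3]: E(K, 05) = 88; 97 ⊕ 88 = 1F.
P[4]: E(K, 97) = 1A; 69 ⊕ 1A = 73.

P[1] = 9F, P[2] = 71, P[3] = 1F, P[4] = 73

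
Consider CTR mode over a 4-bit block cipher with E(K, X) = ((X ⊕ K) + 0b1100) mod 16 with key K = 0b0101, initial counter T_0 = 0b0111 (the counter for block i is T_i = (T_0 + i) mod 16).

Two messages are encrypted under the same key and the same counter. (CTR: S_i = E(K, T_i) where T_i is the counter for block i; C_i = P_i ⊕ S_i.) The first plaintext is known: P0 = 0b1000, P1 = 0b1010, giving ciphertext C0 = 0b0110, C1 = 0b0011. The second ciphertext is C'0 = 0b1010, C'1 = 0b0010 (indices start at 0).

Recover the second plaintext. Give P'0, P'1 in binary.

In CTR with a reused counter, both messages share the same keystream S_i, so C_i ⊕ C'_i = P_i ⊕ P'_i and thus P'_i = P_i ⊕ C_i ⊕ C'_i.
P'0: 0b1000 ⊕ 0b0110 ⊕ 0b1010 = 0b0100.
P'1: 0b1010 ⊕ 0b0011 ⊕ 0b0010 = 0b1011.

P'0 = 0b0100, P'1 = 0b1011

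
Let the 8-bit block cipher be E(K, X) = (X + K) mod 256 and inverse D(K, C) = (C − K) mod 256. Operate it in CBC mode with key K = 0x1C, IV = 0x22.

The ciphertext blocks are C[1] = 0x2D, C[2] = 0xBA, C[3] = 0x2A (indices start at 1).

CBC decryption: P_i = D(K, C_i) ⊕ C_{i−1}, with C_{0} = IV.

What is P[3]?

P[3] = 0xB4

P[3]: D(K, 0x2A) = 0x0E; 0x0E ⊕ 0xBA = 0xB4.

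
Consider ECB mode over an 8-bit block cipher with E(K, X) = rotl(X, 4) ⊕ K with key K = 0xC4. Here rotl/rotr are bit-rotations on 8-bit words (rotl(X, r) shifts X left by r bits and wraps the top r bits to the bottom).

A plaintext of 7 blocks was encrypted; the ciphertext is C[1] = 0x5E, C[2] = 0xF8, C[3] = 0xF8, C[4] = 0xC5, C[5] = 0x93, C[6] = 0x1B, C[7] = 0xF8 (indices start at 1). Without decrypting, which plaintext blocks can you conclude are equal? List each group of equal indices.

P[2] = P[3] = P[7]

ECB encrypts each block independently with the same key, so equal ciphertext blocks imply equal plaintext blocks.
C[2] = C[3] = C[7] = 0xF8, so P[2] = P[3] = P[7].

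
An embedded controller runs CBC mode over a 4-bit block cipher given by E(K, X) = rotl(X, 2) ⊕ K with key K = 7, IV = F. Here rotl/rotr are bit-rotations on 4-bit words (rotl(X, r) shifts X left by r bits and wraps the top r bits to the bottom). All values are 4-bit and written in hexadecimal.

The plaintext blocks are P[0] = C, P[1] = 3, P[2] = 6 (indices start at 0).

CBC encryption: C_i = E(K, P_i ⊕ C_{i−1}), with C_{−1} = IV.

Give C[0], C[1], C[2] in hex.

C[0] = B, C[1] = 5, C[2] = B

C[0]: P[0] ⊕ F = 3; E(K, 3) = B.
C[1]: P[1] ⊕ B = 8; E(K, 8) = 5.
C[2]: P[2] ⊕ 5 = 3; E(K, 3) = B.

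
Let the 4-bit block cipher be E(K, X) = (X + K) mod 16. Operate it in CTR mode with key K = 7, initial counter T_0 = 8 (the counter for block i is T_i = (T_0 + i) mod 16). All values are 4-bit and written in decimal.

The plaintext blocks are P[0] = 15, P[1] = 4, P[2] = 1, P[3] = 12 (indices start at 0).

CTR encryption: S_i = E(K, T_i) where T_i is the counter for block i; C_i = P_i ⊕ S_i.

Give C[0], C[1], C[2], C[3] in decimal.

C[0]: T = 8, S = E(K, T) = 15; 15 ⊕ 15 = 0.
C[1]: T = 9, S = E(K, T) = 0; 4 ⊕ 0 = 4.
C[2]: T = 10, S = E(K, T) = 1; 1 ⊕ 1 = 0.
C[3]: T = 11, S = E(K, T) = 2; 12 ⊕ 2 = 14.

C[0] = 0, C[1] = 4, C[2] = 0, C[3] = 14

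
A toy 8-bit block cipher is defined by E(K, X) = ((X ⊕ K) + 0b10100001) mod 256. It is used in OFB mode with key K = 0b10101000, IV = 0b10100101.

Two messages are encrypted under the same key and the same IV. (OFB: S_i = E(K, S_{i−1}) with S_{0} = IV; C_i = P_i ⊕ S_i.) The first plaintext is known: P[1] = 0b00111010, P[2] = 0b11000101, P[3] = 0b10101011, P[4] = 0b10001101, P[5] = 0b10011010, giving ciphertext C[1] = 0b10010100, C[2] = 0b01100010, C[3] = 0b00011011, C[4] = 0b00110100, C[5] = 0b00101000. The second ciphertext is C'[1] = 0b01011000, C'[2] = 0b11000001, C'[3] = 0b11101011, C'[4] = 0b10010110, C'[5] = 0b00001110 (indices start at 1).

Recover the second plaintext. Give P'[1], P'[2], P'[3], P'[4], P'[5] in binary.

In OFB with a reused IV, both messages share the same keystream S_i, so C_i ⊕ C'_i = P_i ⊕ P'_i and thus P'_i = P_i ⊕ C_i ⊕ C'_i.
P'[1]: 0b00111010 ⊕ 0b10010100 ⊕ 0b01011000 = 0b11110110.
P'[2]: 0b11000101 ⊕ 0b01100010 ⊕ 0b11000001 = 0b01100110.
P'[3]: 0b10101011 ⊕ 0b00011011 ⊕ 0b11101011 = 0b01011011.
P'[4]: 0b10001101 ⊕ 0b00110100 ⊕ 0b10010110 = 0b00101111.
P'[5]: 0b10011010 ⊕ 0b00101000 ⊕ 0b00001110 = 0b10111100.

P'[1] = 0b11110110, P'[2] = 0b01100110, P'[3] = 0b01011011, P'[4] = 0b00101111, P'[5] = 0b10111100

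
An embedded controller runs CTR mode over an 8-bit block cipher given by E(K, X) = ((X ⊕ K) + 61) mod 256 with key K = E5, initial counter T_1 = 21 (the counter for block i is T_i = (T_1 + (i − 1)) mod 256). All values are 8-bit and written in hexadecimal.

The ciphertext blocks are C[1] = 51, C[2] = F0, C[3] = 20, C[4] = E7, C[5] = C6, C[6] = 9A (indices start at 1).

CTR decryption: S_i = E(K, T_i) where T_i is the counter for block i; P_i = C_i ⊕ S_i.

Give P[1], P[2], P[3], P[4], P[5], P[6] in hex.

P[1] = 74, P[2] = D8, P[3] = 07, P[4] = C5, P[5] = E7, P[6] = BE

P[1]: T = 21, S = E(K, T) = 25; 51 ⊕ 25 = 74.
P[2]: T = 22, S = E(K, T) = 28; F0 ⊕ 28 = D8.
P[3]: T = 23, S = E(K, T) = 27; 20 ⊕ 27 = 07.
P[4]: T = 24, S = E(K, T) = 22; E7 ⊕ 22 = C5.
P[5]: T = 25, S = E(K, T) = 21; C6 ⊕ 21 = E7.
P[6]: T = 26, S = E(K, T) = 24; 9A ⊕ 24 = BE.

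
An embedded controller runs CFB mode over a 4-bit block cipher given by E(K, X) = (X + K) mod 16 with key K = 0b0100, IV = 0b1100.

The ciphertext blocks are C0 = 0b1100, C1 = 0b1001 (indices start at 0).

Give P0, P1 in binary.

CFB decryption: P_i = C_i ⊕ E(K, C_{i−1}), with C_{−1} = IV.
P0: E(K, 0b1100) = 0b0000; 0b1100 ⊕ 0b0000 = 0b1100.
P1: E(K, 0b1100) = 0b0000; 0b1001 ⊕ 0b0000 = 0b1001.

P0 = 0b1100, P1 = 0b1001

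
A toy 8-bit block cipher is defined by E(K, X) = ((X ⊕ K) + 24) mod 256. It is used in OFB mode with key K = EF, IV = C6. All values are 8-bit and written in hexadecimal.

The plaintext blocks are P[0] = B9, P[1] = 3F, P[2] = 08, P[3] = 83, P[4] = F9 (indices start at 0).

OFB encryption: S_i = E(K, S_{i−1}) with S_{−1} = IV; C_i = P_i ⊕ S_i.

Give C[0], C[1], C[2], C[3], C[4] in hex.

C[0]: S = E(K, C6) = 4D; B9 ⊕ 4D = F4.
C[1]: S = E(K, 4D) = C6; 3F ⊕ C6 = F9.
C[2]: S = E(K, C6) = 4D; 08 ⊕ 4D = 45.
C[3]: S = E(K, 4D) = C6; 83 ⊕ C6 = 45.
C[4]: S = E(K, C6) = 4D; F9 ⊕ 4D = B4.

C[0] = F4, C[1] = F9, C[2] = 45, C[3] = 45, C[4] = B4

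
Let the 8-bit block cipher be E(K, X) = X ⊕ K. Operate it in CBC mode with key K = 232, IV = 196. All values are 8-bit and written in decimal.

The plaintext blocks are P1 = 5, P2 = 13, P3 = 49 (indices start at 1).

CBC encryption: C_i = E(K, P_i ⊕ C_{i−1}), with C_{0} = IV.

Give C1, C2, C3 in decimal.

C1 = 41, C2 = 204, C3 = 21

C1: P1 ⊕ 196 = 193; E(K, 193) = 41.
C2: P2 ⊕ 41 = 36; E(K, 36) = 204.
C3: P3 ⊕ 204 = 253; E(K, 253) = 21.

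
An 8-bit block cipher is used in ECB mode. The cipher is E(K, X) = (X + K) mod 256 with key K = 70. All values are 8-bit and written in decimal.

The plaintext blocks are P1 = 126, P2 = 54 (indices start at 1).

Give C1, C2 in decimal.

C1 = 196, C2 = 124

ECB encryption: C_i = E(K, P_i).
C1: E(K, 126) = 196.
C2: E(K, 54) = 124.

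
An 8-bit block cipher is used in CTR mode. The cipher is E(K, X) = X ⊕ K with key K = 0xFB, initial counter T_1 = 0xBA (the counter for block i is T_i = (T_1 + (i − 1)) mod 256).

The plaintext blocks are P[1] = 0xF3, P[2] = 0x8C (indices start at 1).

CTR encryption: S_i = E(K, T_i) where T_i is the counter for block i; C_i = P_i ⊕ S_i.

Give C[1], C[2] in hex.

C[1] = 0xB2, C[2] = 0xCC

C[1]: T = 0xBA, S = E(K, T) = 0x41; 0xF3 ⊕ 0x41 = 0xB2.
C[2]: T = 0xBB, S = E(K, T) = 0x40; 0x8C ⊕ 0x40 = 0xCC.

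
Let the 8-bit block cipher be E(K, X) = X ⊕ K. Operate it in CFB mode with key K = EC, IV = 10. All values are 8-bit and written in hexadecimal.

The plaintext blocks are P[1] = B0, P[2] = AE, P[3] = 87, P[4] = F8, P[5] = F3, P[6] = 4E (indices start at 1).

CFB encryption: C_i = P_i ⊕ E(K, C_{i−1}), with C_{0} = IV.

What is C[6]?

C[6] = CC

C[1]: E(K, 10) = FC; B0 ⊕ FC = 4C.
C[2]: E(K, 4C) = A0; AE ⊕ A0 = 0E.
C[3]: E(K, 0E) = E2; 87 ⊕ E2 = 65.
C[4]: E(K, 65) = 89; F8 ⊕ 89 = 71.
C[5]: E(K, 71) = 9D; F3 ⊕ 9D = 6E.
C[6]: E(K, 6E) = 82; 4E ⊕ 82 = CC.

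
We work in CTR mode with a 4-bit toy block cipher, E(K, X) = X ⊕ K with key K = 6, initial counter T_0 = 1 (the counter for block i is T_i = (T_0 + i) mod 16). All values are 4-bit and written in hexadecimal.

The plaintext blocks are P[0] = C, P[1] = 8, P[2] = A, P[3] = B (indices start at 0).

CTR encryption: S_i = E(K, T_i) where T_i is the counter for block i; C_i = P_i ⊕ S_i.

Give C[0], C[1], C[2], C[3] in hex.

C[0] = B, C[1] = C, C[2] = F, C[3] = 9

C[0]: T = 1, S = E(K, T) = 7; C ⊕ 7 = B.
C[1]: T = 2, S = E(K, T) = 4; 8 ⊕ 4 = C.
C[2]: T = 3, S = E(K, T) = 5; A ⊕ 5 = F.
C[3]: T = 4, S = E(K, T) = 2; B ⊕ 2 = 9.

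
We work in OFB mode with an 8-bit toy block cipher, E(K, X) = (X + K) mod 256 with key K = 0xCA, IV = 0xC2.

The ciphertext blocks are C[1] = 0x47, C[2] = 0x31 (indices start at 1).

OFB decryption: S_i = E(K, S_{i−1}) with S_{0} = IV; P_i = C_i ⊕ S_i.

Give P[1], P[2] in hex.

P[1] = 0xCB, P[2] = 0x67

P[1]: S = E(K, 0xC2) = 0x8C; 0x47 ⊕ 0x8C = 0xCB.
P[2]: S = E(K, 0x8C) = 0x56; 0x31 ⊕ 0x56 = 0x67.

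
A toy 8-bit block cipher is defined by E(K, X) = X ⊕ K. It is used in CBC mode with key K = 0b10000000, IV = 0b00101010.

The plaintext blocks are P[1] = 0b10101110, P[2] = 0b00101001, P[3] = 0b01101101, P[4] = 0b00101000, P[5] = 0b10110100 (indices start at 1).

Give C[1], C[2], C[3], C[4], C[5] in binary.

C[1] = 0b00000100, C[2] = 0b10101101, C[3] = 0b01000000, C[4] = 0b11101000, C[5] = 0b11011100

CBC encryption: C_i = E(K, P_i ⊕ C_{i−1}), with C_{0} = IV.
C[1]: P[1] ⊕ 0b00101010 = 0b10000100; E(K, 0b10000100) = 0b00000100.
C[2]: P[2] ⊕ 0b00000100 = 0b00101101; E(K, 0b00101101) = 0b10101101.
C[3]: P[3] ⊕ 0b10101101 = 0b11000000; E(K, 0b11000000) = 0b01000000.
C[4]: P[4] ⊕ 0b01000000 = 0b01101000; E(K, 0b01101000) = 0b11101000.
C[5]: P[5] ⊕ 0b11101000 = 0b01011100; E(K, 0b01011100) = 0b11011100.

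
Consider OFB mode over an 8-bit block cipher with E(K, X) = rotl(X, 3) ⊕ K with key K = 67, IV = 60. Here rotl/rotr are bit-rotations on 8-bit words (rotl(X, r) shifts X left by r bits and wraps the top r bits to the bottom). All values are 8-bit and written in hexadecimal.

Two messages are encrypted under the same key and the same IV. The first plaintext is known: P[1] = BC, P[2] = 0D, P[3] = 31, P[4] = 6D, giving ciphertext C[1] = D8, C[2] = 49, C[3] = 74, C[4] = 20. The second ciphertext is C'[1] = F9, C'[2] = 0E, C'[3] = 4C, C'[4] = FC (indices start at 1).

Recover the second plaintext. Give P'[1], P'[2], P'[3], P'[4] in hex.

P'[1] = 9D, P'[2] = 4A, P'[3] = 09, P'[4] = B1

In OFB with a reused IV, both messages share the same keystream S_i, so C_i ⊕ C'_i = P_i ⊕ P'_i and thus P'_i = P_i ⊕ C_i ⊕ C'_i.
P'[1]: BC ⊕ D8 ⊕ F9 = 9D.
P'[2]: 0D ⊕ 49 ⊕ 0E = 4A.
P'[3]: 31 ⊕ 74 ⊕ 4C = 09.
P'[4]: 6D ⊕ 20 ⊕ FC = B1.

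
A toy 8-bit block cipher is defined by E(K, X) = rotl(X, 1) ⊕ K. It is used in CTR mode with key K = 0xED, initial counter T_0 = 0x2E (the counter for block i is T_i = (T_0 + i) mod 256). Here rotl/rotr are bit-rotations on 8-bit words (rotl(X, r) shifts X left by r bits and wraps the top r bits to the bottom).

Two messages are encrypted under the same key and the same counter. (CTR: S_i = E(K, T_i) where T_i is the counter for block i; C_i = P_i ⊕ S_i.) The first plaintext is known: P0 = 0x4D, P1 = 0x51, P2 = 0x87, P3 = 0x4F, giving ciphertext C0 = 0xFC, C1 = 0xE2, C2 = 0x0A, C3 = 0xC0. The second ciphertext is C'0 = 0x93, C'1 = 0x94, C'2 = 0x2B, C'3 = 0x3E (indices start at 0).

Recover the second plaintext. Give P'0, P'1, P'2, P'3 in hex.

In CTR with a reused counter, both messages share the same keystream S_i, so C_i ⊕ C'_i = P_i ⊕ P'_i and thus P'_i = P_i ⊕ C_i ⊕ C'_i.
P'0: 0x4D ⊕ 0xFC ⊕ 0x93 = 0x22.
P'1: 0x51 ⊕ 0xE2 ⊕ 0x94 = 0x27.
P'2: 0x87 ⊕ 0x0A ⊕ 0x2B = 0xA6.
P'3: 0x4F ⊕ 0xC0 ⊕ 0x3E = 0xB1.

P'0 = 0x22, P'1 = 0x27, P'2 = 0xA6, P'3 = 0xB1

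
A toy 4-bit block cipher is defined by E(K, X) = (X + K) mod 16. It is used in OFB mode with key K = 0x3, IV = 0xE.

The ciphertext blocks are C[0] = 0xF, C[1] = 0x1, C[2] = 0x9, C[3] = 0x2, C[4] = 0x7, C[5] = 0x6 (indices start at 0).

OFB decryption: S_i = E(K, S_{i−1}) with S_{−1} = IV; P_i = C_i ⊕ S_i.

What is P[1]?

P[1] = 0x5

P[0]: S = E(K, 0xE) = 0x1; 0xF ⊕ 0x1 = 0xE.
P[1]: S = E(K, 0x1) = 0x4; 0x1 ⊕ 0x4 = 0x5.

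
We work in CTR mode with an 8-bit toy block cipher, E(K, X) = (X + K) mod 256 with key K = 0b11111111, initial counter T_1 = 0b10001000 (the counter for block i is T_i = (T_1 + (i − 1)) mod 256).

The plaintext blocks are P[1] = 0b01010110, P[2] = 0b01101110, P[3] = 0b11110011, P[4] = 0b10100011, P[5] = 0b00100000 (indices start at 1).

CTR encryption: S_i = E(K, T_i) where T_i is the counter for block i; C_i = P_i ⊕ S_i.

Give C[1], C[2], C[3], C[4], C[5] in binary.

C[1] = 0b11010001, C[2] = 0b11100110, C[3] = 0b01111010, C[4] = 0b00101001, C[5] = 0b10101011

C[1]: T = 0b10001000, S = E(K, T) = 0b10000111; 0b01010110 ⊕ 0b10000111 = 0b11010001.
C[2]: T = 0b10001001, S = E(K, T) = 0b10001000; 0b01101110 ⊕ 0b10001000 = 0b11100110.
C[3]: T = 0b10001010, S = E(K, T) = 0b10001001; 0b11110011 ⊕ 0b10001001 = 0b01111010.
C[4]: T = 0b10001011, S = E(K, T) = 0b10001010; 0b10100011 ⊕ 0b10001010 = 0b00101001.
C[5]: T = 0b10001100, S = E(K, T) = 0b10001011; 0b00100000 ⊕ 0b10001011 = 0b10101011.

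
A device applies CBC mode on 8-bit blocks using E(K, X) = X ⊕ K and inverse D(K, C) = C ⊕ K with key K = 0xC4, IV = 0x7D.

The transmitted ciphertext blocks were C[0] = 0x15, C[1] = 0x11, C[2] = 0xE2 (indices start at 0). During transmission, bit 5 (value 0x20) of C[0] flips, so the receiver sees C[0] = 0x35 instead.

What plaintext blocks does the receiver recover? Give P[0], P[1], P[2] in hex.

P[0] = 0x8C, P[1] = 0xE0, P[2] = 0x37

CBC decryption: P_i = D(K, C_i) ⊕ C_{i−1}, with C_{−1} = IV.
Only C[0] changed, to 0x35. In CBC, a change in C_i garbles P_i and flips the same bit in P_{i+1}. Decrypting the received ciphertext:
P[0]: D(K, 0x35) = 0xF1; 0xF1 ⊕ 0x7D = 0x8C.
P[1]: D(K, 0x11) = 0xD5; 0xD5 ⊕ 0x35 = 0xE0.
P[2]: D(K, 0xE2) = 0x26; 0x26 ⊕ 0x11 = 0x37.
Blocks that differ from the original plaintext: P[0], P[1].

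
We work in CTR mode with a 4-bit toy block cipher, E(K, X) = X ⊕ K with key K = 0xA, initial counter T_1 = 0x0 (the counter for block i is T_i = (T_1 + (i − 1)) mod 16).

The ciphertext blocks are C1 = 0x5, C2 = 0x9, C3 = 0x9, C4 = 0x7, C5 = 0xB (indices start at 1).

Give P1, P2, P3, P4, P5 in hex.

CTR decryption: S_i = E(K, T_i) where T_i is the counter for block i; P_i = C_i ⊕ S_i.
P1: T = 0x0, S = E(K, T) = 0xA; 0x5 ⊕ 0xA = 0xF.
P2: T = 0x1, S = E(K, T) = 0xB; 0x9 ⊕ 0xB = 0x2.
P3: T = 0x2, S = E(K, T) = 0x8; 0x9 ⊕ 0x8 = 0x1.
P4: T = 0x3, S = E(K, T) = 0x9; 0x7 ⊕ 0x9 = 0xE.
P5: T = 0x4, S = E(K, T) = 0xE; 0xB ⊕ 0xE = 0x5.

P1 = 0xF, P2 = 0x2, P3 = 0x1, P4 = 0xE, P5 = 0x5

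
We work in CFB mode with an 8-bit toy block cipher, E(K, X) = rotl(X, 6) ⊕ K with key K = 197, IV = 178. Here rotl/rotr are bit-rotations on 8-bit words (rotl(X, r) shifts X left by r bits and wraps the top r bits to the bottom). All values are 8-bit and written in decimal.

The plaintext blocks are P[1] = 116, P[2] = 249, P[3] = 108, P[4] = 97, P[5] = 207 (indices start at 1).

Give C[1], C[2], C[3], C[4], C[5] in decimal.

C[1] = 29, C[2] = 123, C[3] = 119, C[4] = 121, C[5] = 84

CFB encryption: C_i = P_i ⊕ E(K, C_{i−1}), with C_{0} = IV.
C[1]: E(K, 178) = 105; 116 ⊕ 105 = 29.
C[2]: E(K, 29) = 130; 249 ⊕ 130 = 123.
C[3]: E(K, 123) = 27; 108 ⊕ 27 = 119.
C[4]: E(K, 119) = 24; 97 ⊕ 24 = 121.
C[5]: E(K, 121) = 155; 207 ⊕ 155 = 84.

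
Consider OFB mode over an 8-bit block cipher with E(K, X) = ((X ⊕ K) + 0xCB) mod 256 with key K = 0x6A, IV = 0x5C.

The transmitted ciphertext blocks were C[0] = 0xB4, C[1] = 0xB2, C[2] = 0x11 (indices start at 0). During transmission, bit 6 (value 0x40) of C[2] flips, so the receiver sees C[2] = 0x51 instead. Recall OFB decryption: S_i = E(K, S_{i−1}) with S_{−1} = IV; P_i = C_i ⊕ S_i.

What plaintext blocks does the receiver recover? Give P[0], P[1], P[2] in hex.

Only C[2] changed, to 0x51. In OFB, a change in C_i flips the same bit in P_i only; the keystream is unaffected. Decrypting the received ciphertext:
P[0]: S = E(K, 0x5C) = 0x01; 0xB4 ⊕ 0x01 = 0xB5.
P[1]: S = E(K, 0x01) = 0x36; 0xB2 ⊕ 0x36 = 0x84.
P[2]: S = E(K, 0x36) = 0x27; 0x51 ⊕ 0x27 = 0x76.
Blocks that differ from the original plaintext: P[2].

P[0] = 0xB5, P[1] = 0x84, P[2] = 0x76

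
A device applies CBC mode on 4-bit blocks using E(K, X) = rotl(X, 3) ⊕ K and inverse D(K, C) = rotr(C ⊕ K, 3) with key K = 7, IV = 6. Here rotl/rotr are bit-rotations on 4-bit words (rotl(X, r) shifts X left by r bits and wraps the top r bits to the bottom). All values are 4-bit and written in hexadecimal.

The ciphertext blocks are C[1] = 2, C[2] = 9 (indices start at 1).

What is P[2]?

CBC decryption: P_i = D(K, C_i) ⊕ C_{i−1}, with C_{0} = IV.
P[2]: D(K, 9) = D; D ⊕ 2 = F.

P[2] = F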